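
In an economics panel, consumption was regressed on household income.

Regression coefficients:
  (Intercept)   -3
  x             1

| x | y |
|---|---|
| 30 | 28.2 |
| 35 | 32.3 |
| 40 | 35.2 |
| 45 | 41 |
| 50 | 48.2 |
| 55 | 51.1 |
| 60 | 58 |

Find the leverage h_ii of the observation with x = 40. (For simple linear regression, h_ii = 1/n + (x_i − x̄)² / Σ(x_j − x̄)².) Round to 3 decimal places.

h = 0.179

x̄ = (30 + 35 + 40 + 45 + 50 + 55 + 60)/7 = 45
Σ(x − x̄)² = 225 + 100 + 25 + 0 + 25 + 100 + 225 = 700
h = 1/7 + (-5)²/700 = 0.142857 + 0.0357143 = 0.179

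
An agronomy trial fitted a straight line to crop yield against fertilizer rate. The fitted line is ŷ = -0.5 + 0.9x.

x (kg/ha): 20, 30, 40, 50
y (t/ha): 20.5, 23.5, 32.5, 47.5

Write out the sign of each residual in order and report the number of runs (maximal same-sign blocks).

3 runs

x=20: ŷ = -0.5 + 0.9·20 = 17.5; r = 20.5 − 17.5 = 3
x=30: ŷ = -0.5 + 0.9·30 = 26.5; r = 23.5 − 26.5 = -3
x=40: ŷ = -0.5 + 0.9·40 = 35.5; r = 32.5 − 35.5 = -3
x=50: ŷ = -0.5 + 0.9·50 = 44.5; r = 47.5 − 44.5 = 3
Signs: + − − +
Runs: +×1, −×2, +×1 → 3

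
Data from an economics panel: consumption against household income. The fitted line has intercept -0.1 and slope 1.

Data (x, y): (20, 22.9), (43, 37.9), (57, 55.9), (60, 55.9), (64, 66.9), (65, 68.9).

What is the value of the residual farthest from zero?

e = -5

x=20: ŷ = -0.1 + 20 = 19.9; e = 22.9 − 19.9 = 3
x=43: ŷ = -0.1 + 43 = 42.9; e = 37.9 − 42.9 = -5
x=57: ŷ = -0.1 + 57 = 56.9; e = 55.9 − 56.9 = -1
x=60: ŷ = -0.1 + 60 = 59.9; e = 55.9 − 59.9 = -4
x=64: ŷ = -0.1 + 64 = 63.9; e = 66.9 − 63.9 = 3
x=65: ŷ = -0.1 + 65 = 64.9; e = 68.9 − 64.9 = 4
Largest |e| is 5 at x = 43, residual -5.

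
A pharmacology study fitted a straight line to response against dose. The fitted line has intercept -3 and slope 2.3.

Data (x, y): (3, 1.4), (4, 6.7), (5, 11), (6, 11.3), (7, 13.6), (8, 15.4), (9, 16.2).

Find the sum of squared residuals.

SSE = 15.5

x=3: ŷ = -3 + 2.3·3 = 3.9; e = 1.4 − 3.9 = -2.5
x=4: ŷ = -3 + 2.3·4 = 6.2; e = 6.7 − 6.2 = 0.5
x=5: ŷ = -3 + 2.3·5 = 8.5; e = 11 − 8.5 = 2.5
x=6: ŷ = -3 + 2.3·6 = 10.8; e = 11.3 − 10.8 = 0.5
x=7: ŷ = -3 + 2.3·7 = 13.1; e = 13.6 − 13.1 = 0.5
x=8: ŷ = -3 + 2.3·8 = 15.4; e = 15.4 − 15.4 = 0
x=9: ŷ = -3 + 2.3·9 = 17.7; e = 16.2 − 17.7 = -1.5
SSE = 6.25 + 0.25 + 6.25 + 0.25 + 0.25 + 0 + 2.25 = 15.5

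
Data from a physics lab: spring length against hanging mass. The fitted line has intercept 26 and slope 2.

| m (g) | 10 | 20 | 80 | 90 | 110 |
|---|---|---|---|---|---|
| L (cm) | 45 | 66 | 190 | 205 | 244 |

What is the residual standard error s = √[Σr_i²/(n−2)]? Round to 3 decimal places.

s = 2.708

m=10: L̂ = 26 + 2·10 = 46; r = 45 − 46 = -1
m=20: L̂ = 26 + 2·20 = 66; r = 66 − 66 = 0
m=80: L̂ = 26 + 2·80 = 186; r = 190 − 186 = 4
m=90: L̂ = 26 + 2·90 = 206; r = 205 − 206 = -1
m=110: L̂ = 26 + 2·110 = 246; r = 244 − 246 = -2
SSE = 1 + 0 + 16 + 1 + 4 = 22
s = √(22/3) = √7.33333 ≈ 2.708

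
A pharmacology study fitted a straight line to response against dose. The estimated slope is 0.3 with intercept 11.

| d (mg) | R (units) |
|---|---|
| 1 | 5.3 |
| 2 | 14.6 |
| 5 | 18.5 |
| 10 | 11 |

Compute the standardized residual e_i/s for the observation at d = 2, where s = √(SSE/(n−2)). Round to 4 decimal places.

d=1: ŷ = 11 + 0.3·1 = 11.3; e = 5.3 − 11.3 = -6
d=2: ŷ = 11 + 0.3·2 = 11.6; e = 14.6 − 11.6 = 3
d=5: ŷ = 11 + 0.3·5 = 12.5; e = 18.5 − 12.5 = 6
d=10: ŷ = 11 + 0.3·10 = 14; e = 11 − 14 = -3
SSE = 36 + 9 + 36 + 9 = 90
s = √(90/2) = 6.7082
e/s = 3 / 6.7082 = 0.4472

0.4472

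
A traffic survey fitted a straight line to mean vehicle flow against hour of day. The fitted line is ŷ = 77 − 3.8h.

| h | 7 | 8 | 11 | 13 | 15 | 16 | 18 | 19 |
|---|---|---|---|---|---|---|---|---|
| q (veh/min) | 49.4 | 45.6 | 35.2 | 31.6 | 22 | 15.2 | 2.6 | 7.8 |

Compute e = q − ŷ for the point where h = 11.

ŷ = 77 − 3.8·11 = 35.2
e = 35.2 − 35.2 = 0

e = 0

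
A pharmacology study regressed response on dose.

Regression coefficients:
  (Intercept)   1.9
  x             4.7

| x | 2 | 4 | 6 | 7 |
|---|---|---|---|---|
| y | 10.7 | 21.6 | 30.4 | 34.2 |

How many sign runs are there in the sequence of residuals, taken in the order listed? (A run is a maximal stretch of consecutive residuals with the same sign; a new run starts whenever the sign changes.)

x=2: ŷ = 1.9 + 4.7·2 = 11.3; r = 10.7 − 11.3 = -0.6
x=4: ŷ = 1.9 + 4.7·4 = 20.7; r = 21.6 − 20.7 = 0.9
x=6: ŷ = 1.9 + 4.7·6 = 30.1; r = 30.4 − 30.1 = 0.3
x=7: ŷ = 1.9 + 4.7·7 = 34.8; r = 34.2 − 34.8 = -0.6
Signs: − + + −
Runs: −×1, +×2, −×1 → 3

3 runs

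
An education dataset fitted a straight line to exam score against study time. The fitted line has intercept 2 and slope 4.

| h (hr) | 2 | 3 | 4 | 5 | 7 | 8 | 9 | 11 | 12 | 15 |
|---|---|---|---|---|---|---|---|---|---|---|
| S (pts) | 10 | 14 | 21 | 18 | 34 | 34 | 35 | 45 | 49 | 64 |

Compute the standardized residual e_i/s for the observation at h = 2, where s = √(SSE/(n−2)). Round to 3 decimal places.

h=2: Ŝ = 2 + 4·2 = 10; e = 10 − 10 = 0
h=3: Ŝ = 2 + 4·3 = 14; e = 14 − 14 = 0
h=4: Ŝ = 2 + 4·4 = 18; e = 21 − 18 = 3
h=5: Ŝ = 2 + 4·5 = 22; e = 18 − 22 = -4
h=7: Ŝ = 2 + 4·7 = 30; e = 34 − 30 = 4
h=8: Ŝ = 2 + 4·8 = 34; e = 34 − 34 = 0
h=9: Ŝ = 2 + 4·9 = 38; e = 35 − 38 = -3
h=11: Ŝ = 2 + 4·11 = 46; e = 45 − 46 = -1
h=12: Ŝ = 2 + 4·12 = 50; e = 49 − 50 = -1
h=15: Ŝ = 2 + 4·15 = 62; e = 64 − 62 = 2
SSE = 0 + 0 + 9 + 16 + 16 + 0 + 9 + 1 + 1 + 4 = 56
s = √(56/8) = 2.64575
e/s = 0 / 2.64575 = 0.000

0.000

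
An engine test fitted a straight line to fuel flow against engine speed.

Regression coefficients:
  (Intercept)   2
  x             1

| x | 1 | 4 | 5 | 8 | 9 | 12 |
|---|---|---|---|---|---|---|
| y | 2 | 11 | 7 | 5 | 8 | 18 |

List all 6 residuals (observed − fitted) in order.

x=1: ŷ = 2 + 1 = 3; r = 2 − 3 = -1
x=4: ŷ = 2 + 4 = 6; r = 11 − 6 = 5
x=5: ŷ = 2 + 5 = 7; r = 7 − 7 = 0
x=8: ŷ = 2 + 8 = 10; r = 5 − 10 = -5
x=9: ŷ = 2 + 9 = 11; r = 8 − 11 = -3
x=12: ŷ = 2 + 12 = 14; r = 18 − 14 = 4

-1, 5, 0, -5, -3, 4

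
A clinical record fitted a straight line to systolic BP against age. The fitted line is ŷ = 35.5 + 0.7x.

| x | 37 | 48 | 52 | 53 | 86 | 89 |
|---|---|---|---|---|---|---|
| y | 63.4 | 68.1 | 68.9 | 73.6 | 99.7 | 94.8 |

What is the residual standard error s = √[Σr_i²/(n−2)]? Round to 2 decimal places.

x=37: ŷ = 35.5 + 0.7·37 = 61.4; r = 63.4 − 61.4 = 2
x=48: ŷ = 35.5 + 0.7·48 = 69.1; r = 68.1 − 69.1 = -1
x=52: ŷ = 35.5 + 0.7·52 = 71.9; r = 68.9 − 71.9 = -3
x=53: ŷ = 35.5 + 0.7·53 = 72.6; r = 73.6 − 72.6 = 1
x=86: ŷ = 35.5 + 0.7·86 = 95.7; r = 99.7 − 95.7 = 4
x=89: ŷ = 35.5 + 0.7·89 = 97.8; r = 94.8 − 97.8 = -3
SSE = 4 + 1 + 9 + 1 + 16 + 9 = 40
s = √(40/4) = √10 ≈ 3.16

s = 3.16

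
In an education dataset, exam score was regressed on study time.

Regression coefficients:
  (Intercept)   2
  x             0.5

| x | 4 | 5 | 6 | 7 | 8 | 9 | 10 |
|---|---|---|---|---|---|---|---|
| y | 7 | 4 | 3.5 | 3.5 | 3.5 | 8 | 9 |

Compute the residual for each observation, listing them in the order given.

3, -0.5, -1.5, -2, -2.5, 1.5, 2

x=4: ŷ = 2 + 0.5·4 = 4; r = 7 − 4 = 3
x=5: ŷ = 2 + 0.5·5 = 4.5; r = 4 − 4.5 = -0.5
x=6: ŷ = 2 + 0.5·6 = 5; r = 3.5 − 5 = -1.5
x=7: ŷ = 2 + 0.5·7 = 5.5; r = 3.5 − 5.5 = -2
x=8: ŷ = 2 + 0.5·8 = 6; r = 3.5 − 6 = -2.5
x=9: ŷ = 2 + 0.5·9 = 6.5; r = 8 − 6.5 = 1.5
x=10: ŷ = 2 + 0.5·10 = 7; r = 9 − 7 = 2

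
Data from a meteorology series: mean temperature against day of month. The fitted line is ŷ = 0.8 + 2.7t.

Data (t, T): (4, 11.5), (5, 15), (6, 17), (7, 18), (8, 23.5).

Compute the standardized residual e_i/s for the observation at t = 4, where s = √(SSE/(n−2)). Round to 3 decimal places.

-0.081

t=4: ŷ = 0.8 + 2.7·4 = 11.6; e = 11.5 − 11.6 = -0.1
t=5: ŷ = 0.8 + 2.7·5 = 14.3; e = 15 − 14.3 = 0.7
t=6: ŷ = 0.8 + 2.7·6 = 17; e = 17 − 17 = 0
t=7: ŷ = 0.8 + 2.7·7 = 19.7; e = 18 − 19.7 = -1.7
t=8: ŷ = 0.8 + 2.7·8 = 22.4; e = 23.5 − 22.4 = 1.1
SSE = 0.01 + 0.49 + 0 + 2.89 + 1.21 = 4.6
s = √(4.6/3) = 1.23828
e/s = -0.1 / 1.23828 = -0.081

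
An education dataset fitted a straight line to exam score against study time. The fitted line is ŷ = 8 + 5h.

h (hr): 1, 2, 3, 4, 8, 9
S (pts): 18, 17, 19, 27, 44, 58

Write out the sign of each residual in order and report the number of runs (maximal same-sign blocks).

3 runs

h=1: ŷ = 8 + 5·1 = 13; e = 18 − 13 = 5
h=2: ŷ = 8 + 5·2 = 18; e = 17 − 18 = -1
h=3: ŷ = 8 + 5·3 = 23; e = 19 − 23 = -4
h=4: ŷ = 8 + 5·4 = 28; e = 27 − 28 = -1
h=8: ŷ = 8 + 5·8 = 48; e = 44 − 48 = -4
h=9: ŷ = 8 + 5·9 = 53; e = 58 − 53 = 5
Signs: + − − − − +
Runs: +×1, −×4, +×1 → 3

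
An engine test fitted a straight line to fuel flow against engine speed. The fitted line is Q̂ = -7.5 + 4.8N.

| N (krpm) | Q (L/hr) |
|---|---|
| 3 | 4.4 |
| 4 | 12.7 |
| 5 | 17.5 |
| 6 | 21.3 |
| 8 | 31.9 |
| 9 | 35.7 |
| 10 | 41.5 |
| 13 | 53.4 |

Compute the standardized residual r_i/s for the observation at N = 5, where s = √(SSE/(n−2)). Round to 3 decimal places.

0.693

N=3: Q̂ = -7.5 + 4.8·3 = 6.9; r = 4.4 − 6.9 = -2.5
N=4: Q̂ = -7.5 + 4.8·4 = 11.7; r = 12.7 − 11.7 = 1
N=5: Q̂ = -7.5 + 4.8·5 = 16.5; r = 17.5 − 16.5 = 1
N=6: Q̂ = -7.5 + 4.8·6 = 21.3; r = 21.3 − 21.3 = 0
N=8: Q̂ = -7.5 + 4.8·8 = 30.9; r = 31.9 − 30.9 = 1
N=9: Q̂ = -7.5 + 4.8·9 = 35.7; r = 35.7 − 35.7 = 0
N=10: Q̂ = -7.5 + 4.8·10 = 40.5; r = 41.5 − 40.5 = 1
N=13: Q̂ = -7.5 + 4.8·13 = 54.9; r = 53.4 − 54.9 = -1.5
SSE = 6.25 + 1 + 1 + 0 + 1 + 0 + 1 + 2.25 = 12.5
s = √(12.5/6) = 1.44338
r/s = 1 / 1.44338 = 0.693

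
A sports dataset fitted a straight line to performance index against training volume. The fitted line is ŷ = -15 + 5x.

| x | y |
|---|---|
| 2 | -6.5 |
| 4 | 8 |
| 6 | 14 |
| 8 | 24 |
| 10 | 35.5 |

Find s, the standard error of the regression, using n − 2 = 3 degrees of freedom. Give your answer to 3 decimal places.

x=2: ŷ = -15 + 5·2 = -5; r = -6.5 − (-5) = -1.5
x=4: ŷ = -15 + 5·4 = 5; r = 8 − 5 = 3
x=6: ŷ = -15 + 5·6 = 15; r = 14 − 15 = -1
x=8: ŷ = -15 + 5·8 = 25; r = 24 − 25 = -1
x=10: ŷ = -15 + 5·10 = 35; r = 35.5 − 35 = 0.5
SSE = 2.25 + 9 + 1 + 1 + 0.25 = 13.5
s = √(13.5/3) = √4.5 ≈ 2.121

s = 2.121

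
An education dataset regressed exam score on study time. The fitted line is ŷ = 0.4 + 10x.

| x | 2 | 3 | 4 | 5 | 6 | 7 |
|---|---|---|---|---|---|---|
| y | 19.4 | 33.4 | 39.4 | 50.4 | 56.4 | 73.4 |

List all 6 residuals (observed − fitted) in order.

x=2: ŷ = 0.4 + 10·2 = 20.4; r = 19.4 − 20.4 = -1
x=3: ŷ = 0.4 + 10·3 = 30.4; r = 33.4 − 30.4 = 3
x=4: ŷ = 0.4 + 10·4 = 40.4; r = 39.4 − 40.4 = -1
x=5: ŷ = 0.4 + 10·5 = 50.4; r = 50.4 − 50.4 = 0
x=6: ŷ = 0.4 + 10·6 = 60.4; r = 56.4 − 60.4 = -4
x=7: ŷ = 0.4 + 10·7 = 70.4; r = 73.4 − 70.4 = 3

-1, 3, -1, 0, -4, 3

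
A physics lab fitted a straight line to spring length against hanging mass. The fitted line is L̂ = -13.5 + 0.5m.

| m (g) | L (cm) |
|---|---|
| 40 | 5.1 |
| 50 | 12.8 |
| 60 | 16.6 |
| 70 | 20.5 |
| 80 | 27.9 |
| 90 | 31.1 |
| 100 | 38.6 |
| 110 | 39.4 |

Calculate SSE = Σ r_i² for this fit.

m=40: L̂ = -13.5 + 0.5·40 = 6.5; r = 5.1 − 6.5 = -1.4
m=50: L̂ = -13.5 + 0.5·50 = 11.5; r = 12.8 − 11.5 = 1.3
m=60: L̂ = -13.5 + 0.5·60 = 16.5; r = 16.6 − 16.5 = 0.1
m=70: L̂ = -13.5 + 0.5·70 = 21.5; r = 20.5 − 21.5 = -1
m=80: L̂ = -13.5 + 0.5·80 = 26.5; r = 27.9 − 26.5 = 1.4
m=90: L̂ = -13.5 + 0.5·90 = 31.5; r = 31.1 − 31.5 = -0.4
m=100: L̂ = -13.5 + 0.5·100 = 36.5; r = 38.6 − 36.5 = 2.1
m=110: L̂ = -13.5 + 0.5·110 = 41.5; r = 39.4 − 41.5 = -2.1
SSE = 1.96 + 1.69 + 0.01 + 1 + 1.96 + 0.16 + 4.41 + 4.41 = 15.6

SSE = 15.6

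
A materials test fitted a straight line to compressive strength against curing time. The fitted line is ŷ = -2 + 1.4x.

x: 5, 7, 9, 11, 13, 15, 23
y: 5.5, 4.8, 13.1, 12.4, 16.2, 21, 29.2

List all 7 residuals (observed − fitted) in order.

x=5: ŷ = -2 + 1.4·5 = 5; e = 5.5 − 5 = 0.5
x=7: ŷ = -2 + 1.4·7 = 7.8; e = 4.8 − 7.8 = -3
x=9: ŷ = -2 + 1.4·9 = 10.6; e = 13.1 − 10.6 = 2.5
x=11: ŷ = -2 + 1.4·11 = 13.4; e = 12.4 − 13.4 = -1
x=13: ŷ = -2 + 1.4·13 = 16.2; e = 16.2 − 16.2 = 0
x=15: ŷ = -2 + 1.4·15 = 19; e = 21 − 19 = 2
x=23: ŷ = -2 + 1.4·23 = 30.2; e = 29.2 − 30.2 = -1

0.5, -3, 2.5, -1, 0, 2, -1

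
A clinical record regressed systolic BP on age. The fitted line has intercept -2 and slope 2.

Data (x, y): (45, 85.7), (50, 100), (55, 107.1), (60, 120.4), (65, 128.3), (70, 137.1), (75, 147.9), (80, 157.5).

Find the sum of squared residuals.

SSE = 17.02

x=45: ŷ = -2 + 2·45 = 88; e = 85.7 − 88 = -2.3
x=50: ŷ = -2 + 2·50 = 98; e = 100 − 98 = 2
x=55: ŷ = -2 + 2·55 = 108; e = 107.1 − 108 = -0.9
x=60: ŷ = -2 + 2·60 = 118; e = 120.4 − 118 = 2.4
x=65: ŷ = -2 + 2·65 = 128; e = 128.3 − 128 = 0.3
x=70: ŷ = -2 + 2·70 = 138; e = 137.1 − 138 = -0.9
x=75: ŷ = -2 + 2·75 = 148; e = 147.9 − 148 = -0.1
x=80: ŷ = -2 + 2·80 = 158; e = 157.5 − 158 = -0.5
SSE = 5.29 + 4 + 0.81 + 5.76 + 0.09 + 0.81 + 0.01 + 0.25 = 17.02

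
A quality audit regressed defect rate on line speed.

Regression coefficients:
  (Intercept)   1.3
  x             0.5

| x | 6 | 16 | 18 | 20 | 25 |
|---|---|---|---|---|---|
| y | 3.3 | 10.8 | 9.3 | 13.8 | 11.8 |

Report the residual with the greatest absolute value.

x=6: ŷ = 1.3 + 0.5·6 = 4.3; e = 3.3 − 4.3 = -1
x=16: ŷ = 1.3 + 0.5·16 = 9.3; e = 10.8 − 9.3 = 1.5
x=18: ŷ = 1.3 + 0.5·18 = 10.3; e = 9.3 − 10.3 = -1
x=20: ŷ = 1.3 + 0.5·20 = 11.3; e = 13.8 − 11.3 = 2.5
x=25: ŷ = 1.3 + 0.5·25 = 13.8; e = 11.8 − 13.8 = -2
Largest |e| is 2.5 at x = 20, residual 2.5.

e = 2.5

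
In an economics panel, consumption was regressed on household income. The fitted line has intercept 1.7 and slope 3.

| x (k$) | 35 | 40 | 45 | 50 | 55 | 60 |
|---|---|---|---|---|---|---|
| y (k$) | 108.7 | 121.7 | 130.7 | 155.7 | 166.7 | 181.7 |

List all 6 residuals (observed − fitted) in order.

2, 0, -6, 4, 0, 0

x=35: ŷ = 1.7 + 3·35 = 106.7; e = 108.7 − 106.7 = 2
x=40: ŷ = 1.7 + 3·40 = 121.7; e = 121.7 − 121.7 = 0
x=45: ŷ = 1.7 + 3·45 = 136.7; e = 130.7 − 136.7 = -6
x=50: ŷ = 1.7 + 3·50 = 151.7; e = 155.7 − 151.7 = 4
x=55: ŷ = 1.7 + 3·55 = 166.7; e = 166.7 − 166.7 = 0
x=60: ŷ = 1.7 + 3·60 = 181.7; e = 181.7 − 181.7 = 0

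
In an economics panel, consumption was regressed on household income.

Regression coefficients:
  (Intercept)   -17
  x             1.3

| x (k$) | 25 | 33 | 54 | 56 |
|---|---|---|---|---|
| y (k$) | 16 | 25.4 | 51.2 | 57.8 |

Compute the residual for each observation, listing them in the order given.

x=25: ŷ = -17 + 1.3·25 = 15.5; e = 16 − 15.5 = 0.5
x=33: ŷ = -17 + 1.3·33 = 25.9; e = 25.4 − 25.9 = -0.5
x=54: ŷ = -17 + 1.3·54 = 53.2; e = 51.2 − 53.2 = -2
x=56: ŷ = -17 + 1.3·56 = 55.8; e = 57.8 − 55.8 = 2

0.5, -0.5, -2, 2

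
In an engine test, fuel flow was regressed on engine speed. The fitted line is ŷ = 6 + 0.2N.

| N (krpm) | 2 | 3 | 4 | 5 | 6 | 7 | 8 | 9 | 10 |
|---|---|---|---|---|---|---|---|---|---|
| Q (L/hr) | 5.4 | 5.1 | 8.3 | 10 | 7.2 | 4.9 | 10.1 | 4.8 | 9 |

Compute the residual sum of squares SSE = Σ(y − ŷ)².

SSE = 37

N=2: ŷ = 6 + 0.2·2 = 6.4; e = 5.4 − 6.4 = -1
N=3: ŷ = 6 + 0.2·3 = 6.6; e = 5.1 − 6.6 = -1.5
N=4: ŷ = 6 + 0.2·4 = 6.8; e = 8.3 − 6.8 = 1.5
N=5: ŷ = 6 + 0.2·5 = 7; e = 10 − 7 = 3
N=6: ŷ = 6 + 0.2·6 = 7.2; e = 7.2 − 7.2 = 0
N=7: ŷ = 6 + 0.2·7 = 7.4; e = 4.9 − 7.4 = -2.5
N=8: ŷ = 6 + 0.2·8 = 7.6; e = 10.1 − 7.6 = 2.5
N=9: ŷ = 6 + 0.2·9 = 7.8; e = 4.8 − 7.8 = -3
N=10: ŷ = 6 + 0.2·10 = 8; e = 9 − 8 = 1
SSE = 1 + 2.25 + 2.25 + 9 + 0 + 6.25 + 6.25 + 9 + 1 = 37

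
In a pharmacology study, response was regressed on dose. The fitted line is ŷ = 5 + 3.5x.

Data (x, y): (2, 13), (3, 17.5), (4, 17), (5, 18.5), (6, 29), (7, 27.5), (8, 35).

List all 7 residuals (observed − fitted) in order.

x=2: ŷ = 5 + 3.5·2 = 12; e = 13 − 12 = 1
x=3: ŷ = 5 + 3.5·3 = 15.5; e = 17.5 − 15.5 = 2
x=4: ŷ = 5 + 3.5·4 = 19; e = 17 − 19 = -2
x=5: ŷ = 5 + 3.5·5 = 22.5; e = 18.5 − 22.5 = -4
x=6: ŷ = 5 + 3.5·6 = 26; e = 29 − 26 = 3
x=7: ŷ = 5 + 3.5·7 = 29.5; e = 27.5 − 29.5 = -2
x=8: ŷ = 5 + 3.5·8 = 33; e = 35 − 33 = 2

1, 2, -2, -4, 3, -2, 2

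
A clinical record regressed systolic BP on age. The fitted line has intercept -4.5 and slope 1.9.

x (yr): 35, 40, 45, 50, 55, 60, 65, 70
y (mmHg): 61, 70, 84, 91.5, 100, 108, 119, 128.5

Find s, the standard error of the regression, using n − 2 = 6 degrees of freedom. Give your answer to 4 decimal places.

x=35: ŷ = -4.5 + 1.9·35 = 62; e = 61 − 62 = -1
x=40: ŷ = -4.5 + 1.9·40 = 71.5; e = 70 − 71.5 = -1.5
x=45: ŷ = -4.5 + 1.9·45 = 81; e = 84 − 81 = 3
x=50: ŷ = -4.5 + 1.9·50 = 90.5; e = 91.5 − 90.5 = 1
x=55: ŷ = -4.5 + 1.9·55 = 100; e = 100 − 100 = 0
x=60: ŷ = -4.5 + 1.9·60 = 109.5; e = 108 − 109.5 = -1.5
x=65: ŷ = -4.5 + 1.9·65 = 119; e = 119 − 119 = 0
x=70: ŷ = -4.5 + 1.9·70 = 128.5; e = 128.5 − 128.5 = 0
SSE = 1 + 2.25 + 9 + 1 + 0 + 2.25 + 0 + 0 = 15.5
s = √(15.5/6) = √2.58333 ≈ 1.6073

s = 1.6073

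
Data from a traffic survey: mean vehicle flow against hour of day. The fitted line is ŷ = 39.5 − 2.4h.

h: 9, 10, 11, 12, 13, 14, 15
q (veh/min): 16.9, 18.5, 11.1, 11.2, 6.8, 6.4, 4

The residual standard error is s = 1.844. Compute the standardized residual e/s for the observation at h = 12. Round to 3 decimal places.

0.271

ŷ = 39.5 − 2.4·12 = 10.7
e = 11.2 − 10.7 = 0.5
e/s = 0.5 / 1.844 = 0.271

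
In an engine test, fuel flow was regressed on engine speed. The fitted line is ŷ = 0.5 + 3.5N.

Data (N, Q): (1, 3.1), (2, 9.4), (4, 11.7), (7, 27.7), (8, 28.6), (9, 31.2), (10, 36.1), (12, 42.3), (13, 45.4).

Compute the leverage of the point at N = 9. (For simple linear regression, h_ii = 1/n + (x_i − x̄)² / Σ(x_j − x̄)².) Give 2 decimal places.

N̄ = (1 + 2 + 4 + 7 + 8 + 9 + 10 + 12 + 13)/9 = 7.33333
Σ(N − N̄)² = 40.1111 + 28.4444 + 11.1111 + 0.111111 + 0.444444 + 2.77778 + 7.11111 + 21.7778 + 32.1111 = 144
h = 1/9 + (1.66667)²/144 = 0.111111 + 0.0192901 = 0.13

h = 0.13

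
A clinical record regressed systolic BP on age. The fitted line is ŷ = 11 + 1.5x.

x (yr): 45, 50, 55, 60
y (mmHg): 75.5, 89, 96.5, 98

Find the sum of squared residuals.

SSE = 36

x=45: ŷ = 11 + 1.5·45 = 78.5; e = 75.5 − 78.5 = -3
x=50: ŷ = 11 + 1.5·50 = 86; e = 89 − 86 = 3
x=55: ŷ = 11 + 1.5·55 = 93.5; e = 96.5 − 93.5 = 3
x=60: ŷ = 11 + 1.5·60 = 101; e = 98 − 101 = -3
SSE = 9 + 9 + 9 + 9 = 36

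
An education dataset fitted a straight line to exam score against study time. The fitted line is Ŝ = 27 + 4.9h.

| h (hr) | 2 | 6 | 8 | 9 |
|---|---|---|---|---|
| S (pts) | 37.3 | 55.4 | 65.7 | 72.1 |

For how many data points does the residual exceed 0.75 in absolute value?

h=2: Ŝ = 27 + 4.9·2 = 36.8; e = 37.3 − 36.8 = 0.5
h=6: Ŝ = 27 + 4.9·6 = 56.4; e = 55.4 − 56.4 = -1
h=8: Ŝ = 27 + 4.9·8 = 66.2; e = 65.7 − 66.2 = -0.5
h=9: Ŝ = 27 + 4.9·9 = 71.1; e = 72.1 − 71.1 = 1
|e| > 0.75: h=6 (|e|=1), h=9 (|e|=1) → 2

2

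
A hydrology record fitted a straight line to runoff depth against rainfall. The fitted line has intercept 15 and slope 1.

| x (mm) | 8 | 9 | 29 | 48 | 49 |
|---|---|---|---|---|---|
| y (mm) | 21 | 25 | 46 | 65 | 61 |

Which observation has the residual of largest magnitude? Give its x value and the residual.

x = 49, e = -3

x=8: ŷ = 15 + 8 = 23; e = 21 − 23 = -2
x=9: ŷ = 15 + 9 = 24; e = 25 − 24 = 1
x=29: ŷ = 15 + 29 = 44; e = 46 − 44 = 2
x=48: ŷ = 15 + 48 = 63; e = 65 − 63 = 2
x=49: ŷ = 15 + 49 = 64; e = 61 − 64 = -3
Largest |e| is 3 at x = 49, residual -3.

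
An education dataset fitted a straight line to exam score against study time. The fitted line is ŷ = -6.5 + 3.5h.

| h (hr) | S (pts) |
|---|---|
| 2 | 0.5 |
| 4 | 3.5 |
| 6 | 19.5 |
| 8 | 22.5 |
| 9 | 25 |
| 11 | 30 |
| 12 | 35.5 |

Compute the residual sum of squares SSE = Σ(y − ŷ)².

SSE = 46

h=2: ŷ = -6.5 + 3.5·2 = 0.5; e = 0.5 − 0.5 = 0
h=4: ŷ = -6.5 + 3.5·4 = 7.5; e = 3.5 − 7.5 = -4
h=6: ŷ = -6.5 + 3.5·6 = 14.5; e = 19.5 − 14.5 = 5
h=8: ŷ = -6.5 + 3.5·8 = 21.5; e = 22.5 − 21.5 = 1
h=9: ŷ = -6.5 + 3.5·9 = 25; e = 25 − 25 = 0
h=11: ŷ = -6.5 + 3.5·11 = 32; e = 30 − 32 = -2
h=12: ŷ = -6.5 + 3.5·12 = 35.5; e = 35.5 − 35.5 = 0
SSE = 0 + 16 + 25 + 1 + 0 + 4 + 0 = 46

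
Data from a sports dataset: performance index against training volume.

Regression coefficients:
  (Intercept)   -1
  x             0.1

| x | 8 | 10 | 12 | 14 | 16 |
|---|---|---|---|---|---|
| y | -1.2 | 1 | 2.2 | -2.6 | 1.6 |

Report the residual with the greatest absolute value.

x=8: ŷ = -1 + 0.1·8 = -0.2; e = -1.2 − (-0.2) = -1
x=10: ŷ = -1 + 0.1·10 = 0; e = 1 − 0 = 1
x=12: ŷ = -1 + 0.1·12 = 0.2; e = 2.2 − 0.2 = 2
x=14: ŷ = -1 + 0.1·14 = 0.4; e = -2.6 − 0.4 = -3
x=16: ŷ = -1 + 0.1·16 = 0.6; e = 1.6 − 0.6 = 1
Largest |e| is 3 at x = 14, residual -3.

e = -3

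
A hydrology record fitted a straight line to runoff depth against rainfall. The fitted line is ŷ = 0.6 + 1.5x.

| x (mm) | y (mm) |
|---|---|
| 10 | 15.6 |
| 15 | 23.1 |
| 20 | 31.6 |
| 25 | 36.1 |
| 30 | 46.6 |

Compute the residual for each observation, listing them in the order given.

x=10: ŷ = 0.6 + 1.5·10 = 15.6; r = 15.6 − 15.6 = 0
x=15: ŷ = 0.6 + 1.5·15 = 23.1; r = 23.1 − 23.1 = 0
x=20: ŷ = 0.6 + 1.5·20 = 30.6; r = 31.6 − 30.6 = 1
x=25: ŷ = 0.6 + 1.5·25 = 38.1; r = 36.1 − 38.1 = -2
x=30: ŷ = 0.6 + 1.5·30 = 45.6; r = 46.6 − 45.6 = 1

0, 0, 1, -2, 1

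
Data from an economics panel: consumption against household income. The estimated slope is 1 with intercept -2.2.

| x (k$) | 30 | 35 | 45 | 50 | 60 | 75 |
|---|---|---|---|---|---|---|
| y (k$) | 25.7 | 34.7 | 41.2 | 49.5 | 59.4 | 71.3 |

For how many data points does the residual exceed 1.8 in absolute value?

x=30: ŷ = -2.2 + 30 = 27.8; r = 25.7 − 27.8 = -2.1
x=35: ŷ = -2.2 + 35 = 32.8; r = 34.7 − 32.8 = 1.9
x=45: ŷ = -2.2 + 45 = 42.8; r = 41.2 − 42.8 = -1.6
x=50: ŷ = -2.2 + 50 = 47.8; r = 49.5 − 47.8 = 1.7
x=60: ŷ = -2.2 + 60 = 57.8; r = 59.4 − 57.8 = 1.6
x=75: ŷ = -2.2 + 75 = 72.8; r = 71.3 − 72.8 = -1.5
|r| > 1.8: x=30 (|r|=2.1), x=35 (|r|=1.9) → 2

2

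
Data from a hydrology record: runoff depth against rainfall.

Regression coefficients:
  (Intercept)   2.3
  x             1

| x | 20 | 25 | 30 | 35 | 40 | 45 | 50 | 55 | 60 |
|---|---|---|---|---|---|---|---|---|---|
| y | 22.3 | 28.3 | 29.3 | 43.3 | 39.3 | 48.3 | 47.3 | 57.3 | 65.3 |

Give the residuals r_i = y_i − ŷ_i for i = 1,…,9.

x=20: ŷ = 2.3 + 20 = 22.3; r = 22.3 − 22.3 = 0
x=25: ŷ = 2.3 + 25 = 27.3; r = 28.3 − 27.3 = 1
x=30: ŷ = 2.3 + 30 = 32.3; r = 29.3 − 32.3 = -3
x=35: ŷ = 2.3 + 35 = 37.3; r = 43.3 − 37.3 = 6
x=40: ŷ = 2.3 + 40 = 42.3; r = 39.3 − 42.3 = -3
x=45: ŷ = 2.3 + 45 = 47.3; r = 48.3 − 47.3 = 1
x=50: ŷ = 2.3 + 50 = 52.3; r = 47.3 − 52.3 = -5
x=55: ŷ = 2.3 + 55 = 57.3; r = 57.3 − 57.3 = 0
x=60: ŷ = 2.3 + 60 = 62.3; r = 65.3 − 62.3 = 3

0, 1, -3, 6, -3, 1, -5, 0, 3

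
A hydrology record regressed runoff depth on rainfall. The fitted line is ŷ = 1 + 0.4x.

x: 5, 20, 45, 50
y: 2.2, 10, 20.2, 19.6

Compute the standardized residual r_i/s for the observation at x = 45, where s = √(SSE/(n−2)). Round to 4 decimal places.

0.7559

x=5: ŷ = 1 + 0.4·5 = 3; r = 2.2 − 3 = -0.8
x=20: ŷ = 1 + 0.4·20 = 9; r = 10 − 9 = 1
x=45: ŷ = 1 + 0.4·45 = 19; r = 20.2 − 19 = 1.2
x=50: ŷ = 1 + 0.4·50 = 21; r = 19.6 − 21 = -1.4
SSE = 0.64 + 1 + 1.44 + 1.96 = 5.04
s = √(5.04/2) = 1.58745
r/s = 1.2 / 1.58745 = 0.7559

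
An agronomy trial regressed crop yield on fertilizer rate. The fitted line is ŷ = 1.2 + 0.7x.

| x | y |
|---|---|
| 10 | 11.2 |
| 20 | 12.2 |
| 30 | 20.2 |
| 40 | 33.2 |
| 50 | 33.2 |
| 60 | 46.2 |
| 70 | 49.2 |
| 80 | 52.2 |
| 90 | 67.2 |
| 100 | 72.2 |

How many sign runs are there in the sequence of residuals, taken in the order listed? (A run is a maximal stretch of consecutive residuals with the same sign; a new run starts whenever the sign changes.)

7 runs

x=10: ŷ = 1.2 + 0.7·10 = 8.2; e = 11.2 − 8.2 = 3
x=20: ŷ = 1.2 + 0.7·20 = 15.2; e = 12.2 − 15.2 = -3
x=30: ŷ = 1.2 + 0.7·30 = 22.2; e = 20.2 − 22.2 = -2
x=40: ŷ = 1.2 + 0.7·40 = 29.2; e = 33.2 − 29.2 = 4
x=50: ŷ = 1.2 + 0.7·50 = 36.2; e = 33.2 − 36.2 = -3
x=60: ŷ = 1.2 + 0.7·60 = 43.2; e = 46.2 − 43.2 = 3
x=70: ŷ = 1.2 + 0.7·70 = 50.2; e = 49.2 − 50.2 = -1
x=80: ŷ = 1.2 + 0.7·80 = 57.2; e = 52.2 − 57.2 = -5
x=90: ŷ = 1.2 + 0.7·90 = 64.2; e = 67.2 − 64.2 = 3
x=100: ŷ = 1.2 + 0.7·100 = 71.2; e = 72.2 − 71.2 = 1
Signs: + − − + − + − − + +
Runs: +×1, −×2, +×1, −×1, +×1, −×2, +×2 → 7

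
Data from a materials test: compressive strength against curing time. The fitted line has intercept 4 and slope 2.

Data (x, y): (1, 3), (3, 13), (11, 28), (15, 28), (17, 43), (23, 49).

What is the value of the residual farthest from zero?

x=1: ŷ = 4 + 2·1 = 6; e = 3 − 6 = -3
x=3: ŷ = 4 + 2·3 = 10; e = 13 − 10 = 3
x=11: ŷ = 4 + 2·11 = 26; e = 28 − 26 = 2
x=15: ŷ = 4 + 2·15 = 34; e = 28 − 34 = -6
x=17: ŷ = 4 + 2·17 = 38; e = 43 − 38 = 5
x=23: ŷ = 4 + 2·23 = 50; e = 49 − 50 = -1
Largest |e| is 6 at x = 15, residual -6.

e = -6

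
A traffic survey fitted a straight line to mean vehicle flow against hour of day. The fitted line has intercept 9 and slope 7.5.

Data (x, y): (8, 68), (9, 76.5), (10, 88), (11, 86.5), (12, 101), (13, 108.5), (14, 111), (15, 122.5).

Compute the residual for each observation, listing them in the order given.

-1, 0, 4, -5, 2, 2, -3, 1

x=8: ŷ = 9 + 7.5·8 = 69; r = 68 − 69 = -1
x=9: ŷ = 9 + 7.5·9 = 76.5; r = 76.5 − 76.5 = 0
x=10: ŷ = 9 + 7.5·10 = 84; r = 88 − 84 = 4
x=11: ŷ = 9 + 7.5·11 = 91.5; r = 86.5 − 91.5 = -5
x=12: ŷ = 9 + 7.5·12 = 99; r = 101 − 99 = 2
x=13: ŷ = 9 + 7.5·13 = 106.5; r = 108.5 − 106.5 = 2
x=14: ŷ = 9 + 7.5·14 = 114; r = 111 − 114 = -3
x=15: ŷ = 9 + 7.5·15 = 121.5; r = 122.5 − 121.5 = 1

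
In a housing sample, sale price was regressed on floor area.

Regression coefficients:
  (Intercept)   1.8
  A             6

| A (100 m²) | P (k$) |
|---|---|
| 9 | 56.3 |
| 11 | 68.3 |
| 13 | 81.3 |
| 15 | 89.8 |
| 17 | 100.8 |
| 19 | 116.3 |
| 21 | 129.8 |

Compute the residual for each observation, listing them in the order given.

0.5, 0.5, 1.5, -2, -3, 0.5, 2

A=9: ŷ = 1.8 + 6·9 = 55.8; r = 56.3 − 55.8 = 0.5
A=11: ŷ = 1.8 + 6·11 = 67.8; r = 68.3 − 67.8 = 0.5
A=13: ŷ = 1.8 + 6·13 = 79.8; r = 81.3 − 79.8 = 1.5
A=15: ŷ = 1.8 + 6·15 = 91.8; r = 89.8 − 91.8 = -2
A=17: ŷ = 1.8 + 6·17 = 103.8; r = 100.8 − 103.8 = -3
A=19: ŷ = 1.8 + 6·19 = 115.8; r = 116.3 − 115.8 = 0.5
A=21: ŷ = 1.8 + 6·21 = 127.8; r = 129.8 − 127.8 = 2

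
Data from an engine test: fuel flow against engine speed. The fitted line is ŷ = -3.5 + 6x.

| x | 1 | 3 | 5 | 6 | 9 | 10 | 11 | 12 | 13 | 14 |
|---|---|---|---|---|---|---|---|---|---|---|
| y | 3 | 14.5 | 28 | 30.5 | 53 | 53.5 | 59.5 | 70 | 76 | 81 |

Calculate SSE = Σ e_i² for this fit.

SSE = 35.5

x=1: ŷ = -3.5 + 6·1 = 2.5; e = 3 − 2.5 = 0.5
x=3: ŷ = -3.5 + 6·3 = 14.5; e = 14.5 − 14.5 = 0
x=5: ŷ = -3.5 + 6·5 = 26.5; e = 28 − 26.5 = 1.5
x=6: ŷ = -3.5 + 6·6 = 32.5; e = 30.5 − 32.5 = -2
x=9: ŷ = -3.5 + 6·9 = 50.5; e = 53 − 50.5 = 2.5
x=10: ŷ = -3.5 + 6·10 = 56.5; e = 53.5 − 56.5 = -3
x=11: ŷ = -3.5 + 6·11 = 62.5; e = 59.5 − 62.5 = -3
x=12: ŷ = -3.5 + 6·12 = 68.5; e = 70 − 68.5 = 1.5
x=13: ŷ = -3.5 + 6·13 = 74.5; e = 76 − 74.5 = 1.5
x=14: ŷ = -3.5 + 6·14 = 80.5; e = 81 − 80.5 = 0.5
SSE = 0.25 + 0 + 2.25 + 4 + 6.25 + 9 + 9 + 2.25 + 2.25 + 0.25 = 35.5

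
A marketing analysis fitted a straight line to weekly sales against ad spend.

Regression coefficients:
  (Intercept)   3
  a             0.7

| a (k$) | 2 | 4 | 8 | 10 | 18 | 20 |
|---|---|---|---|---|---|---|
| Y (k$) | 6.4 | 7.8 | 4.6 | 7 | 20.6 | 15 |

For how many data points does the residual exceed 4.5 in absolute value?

1

a=2: Ŷ = 3 + 0.7·2 = 4.4; e = 6.4 − 4.4 = 2
a=4: Ŷ = 3 + 0.7·4 = 5.8; e = 7.8 − 5.8 = 2
a=8: Ŷ = 3 + 0.7·8 = 8.6; e = 4.6 − 8.6 = -4
a=10: Ŷ = 3 + 0.7·10 = 10; e = 7 − 10 = -3
a=18: Ŷ = 3 + 0.7·18 = 15.6; e = 20.6 − 15.6 = 5
a=20: Ŷ = 3 + 0.7·20 = 17; e = 15 − 17 = -2
|e| > 4.5: a=18 (|e|=5) → 1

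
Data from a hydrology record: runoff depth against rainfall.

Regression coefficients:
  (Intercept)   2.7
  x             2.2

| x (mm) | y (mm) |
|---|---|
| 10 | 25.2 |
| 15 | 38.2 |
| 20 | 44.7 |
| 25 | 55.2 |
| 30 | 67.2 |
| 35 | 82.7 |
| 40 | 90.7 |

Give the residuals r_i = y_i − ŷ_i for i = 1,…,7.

0.5, 2.5, -2, -2.5, -1.5, 3, 0

x=10: ŷ = 2.7 + 2.2·10 = 24.7; r = 25.2 − 24.7 = 0.5
x=15: ŷ = 2.7 + 2.2·15 = 35.7; r = 38.2 − 35.7 = 2.5
x=20: ŷ = 2.7 + 2.2·20 = 46.7; r = 44.7 − 46.7 = -2
x=25: ŷ = 2.7 + 2.2·25 = 57.7; r = 55.2 − 57.7 = -2.5
x=30: ŷ = 2.7 + 2.2·30 = 68.7; r = 67.2 − 68.7 = -1.5
x=35: ŷ = 2.7 + 2.2·35 = 79.7; r = 82.7 − 79.7 = 3
x=40: ŷ = 2.7 + 2.2·40 = 90.7; r = 90.7 − 90.7 = 0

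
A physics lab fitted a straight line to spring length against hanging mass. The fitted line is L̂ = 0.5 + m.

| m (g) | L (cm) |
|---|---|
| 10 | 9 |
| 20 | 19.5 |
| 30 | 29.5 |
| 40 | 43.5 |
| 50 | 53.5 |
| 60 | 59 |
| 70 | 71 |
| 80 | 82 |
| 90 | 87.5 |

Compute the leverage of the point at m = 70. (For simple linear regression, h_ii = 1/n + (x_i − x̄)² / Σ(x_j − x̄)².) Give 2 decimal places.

m̄ = (10 + 20 + 30 + 40 + 50 + 60 + 70 + 80 + 90)/9 = 50
Σ(m − m̄)² = 1600 + 900 + 400 + 100 + 0 + 100 + 400 + 900 + 1600 = 6000
h = 1/9 + (20)²/6000 = 0.111111 + 0.0666667 = 0.18

h = 0.18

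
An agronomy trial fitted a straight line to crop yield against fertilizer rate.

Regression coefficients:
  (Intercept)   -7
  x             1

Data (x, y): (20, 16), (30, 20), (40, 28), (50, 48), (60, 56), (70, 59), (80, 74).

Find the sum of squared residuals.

SSE = 94

x=20: ŷ = -7 + 20 = 13; e = 16 − 13 = 3
x=30: ŷ = -7 + 30 = 23; e = 20 − 23 = -3
x=40: ŷ = -7 + 40 = 33; e = 28 − 33 = -5
x=50: ŷ = -7 + 50 = 43; e = 48 − 43 = 5
x=60: ŷ = -7 + 60 = 53; e = 56 − 53 = 3
x=70: ŷ = -7 + 70 = 63; e = 59 − 63 = -4
x=80: ŷ = -7 + 80 = 73; e = 74 − 73 = 1
SSE = 9 + 9 + 25 + 25 + 9 + 16 + 1 = 94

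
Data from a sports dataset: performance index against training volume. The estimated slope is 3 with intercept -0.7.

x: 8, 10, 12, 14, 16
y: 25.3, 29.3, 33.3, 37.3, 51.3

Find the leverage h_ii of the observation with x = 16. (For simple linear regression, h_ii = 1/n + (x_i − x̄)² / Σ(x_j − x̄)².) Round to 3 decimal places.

x̄ = (8 + 10 + 12 + 14 + 16)/5 = 12
Σ(x − x̄)² = 16 + 4 + 0 + 4 + 16 = 40
h = 1/5 + (4)²/40 = 0.2 + 0.4 = 0.600

h = 0.600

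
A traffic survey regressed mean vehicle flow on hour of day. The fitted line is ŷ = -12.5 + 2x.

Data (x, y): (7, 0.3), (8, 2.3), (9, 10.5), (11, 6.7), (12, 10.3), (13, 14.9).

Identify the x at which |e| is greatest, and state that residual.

x = 9, e = 5

x=7: ŷ = -12.5 + 2·7 = 1.5; e = 0.3 − 1.5 = -1.2
x=8: ŷ = -12.5 + 2·8 = 3.5; e = 2.3 − 3.5 = -1.2
x=9: ŷ = -12.5 + 2·9 = 5.5; e = 10.5 − 5.5 = 5
x=11: ŷ = -12.5 + 2·11 = 9.5; e = 6.7 − 9.5 = -2.8
x=12: ŷ = -12.5 + 2·12 = 11.5; e = 10.3 − 11.5 = -1.2
x=13: ŷ = -12.5 + 2·13 = 13.5; e = 14.9 − 13.5 = 1.4
Largest |e| is 5 at x = 9, residual 5.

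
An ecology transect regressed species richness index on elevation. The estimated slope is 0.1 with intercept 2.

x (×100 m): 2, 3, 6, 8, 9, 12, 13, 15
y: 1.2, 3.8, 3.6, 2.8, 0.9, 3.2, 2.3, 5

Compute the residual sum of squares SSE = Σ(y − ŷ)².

x=2: ŷ = 2 + 0.1·2 = 2.2; r = 1.2 − 2.2 = -1
x=3: ŷ = 2 + 0.1·3 = 2.3; r = 3.8 − 2.3 = 1.5
x=6: ŷ = 2 + 0.1·6 = 2.6; r = 3.6 − 2.6 = 1
x=8: ŷ = 2 + 0.1·8 = 2.8; r = 2.8 − 2.8 = 0
x=9: ŷ = 2 + 0.1·9 = 2.9; r = 0.9 − 2.9 = -2
x=12: ŷ = 2 + 0.1·12 = 3.2; r = 3.2 − 3.2 = 0
x=13: ŷ = 2 + 0.1·13 = 3.3; r = 2.3 − 3.3 = -1
x=15: ŷ = 2 + 0.1·15 = 3.5; r = 5 − 3.5 = 1.5
SSE = 1 + 2.25 + 1 + 0 + 4 + 0 + 1 + 2.25 = 11.5

SSE = 11.5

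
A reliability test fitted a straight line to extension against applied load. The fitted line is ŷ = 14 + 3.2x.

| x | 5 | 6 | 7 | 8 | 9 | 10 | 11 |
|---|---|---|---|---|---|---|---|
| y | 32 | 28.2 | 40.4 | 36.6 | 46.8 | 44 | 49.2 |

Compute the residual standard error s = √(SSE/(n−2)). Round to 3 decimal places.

s = 3.847

x=5: ŷ = 14 + 3.2·5 = 30; e = 32 − 30 = 2
x=6: ŷ = 14 + 3.2·6 = 33.2; e = 28.2 − 33.2 = -5
x=7: ŷ = 14 + 3.2·7 = 36.4; e = 40.4 − 36.4 = 4
x=8: ŷ = 14 + 3.2·8 = 39.6; e = 36.6 − 39.6 = -3
x=9: ŷ = 14 + 3.2·9 = 42.8; e = 46.8 − 42.8 = 4
x=10: ŷ = 14 + 3.2·10 = 46; e = 44 − 46 = -2
x=11: ŷ = 14 + 3.2·11 = 49.2; e = 49.2 − 49.2 = 0
SSE = 4 + 25 + 16 + 9 + 16 + 4 + 0 = 74
s = √(74/5) = √14.8 ≈ 3.847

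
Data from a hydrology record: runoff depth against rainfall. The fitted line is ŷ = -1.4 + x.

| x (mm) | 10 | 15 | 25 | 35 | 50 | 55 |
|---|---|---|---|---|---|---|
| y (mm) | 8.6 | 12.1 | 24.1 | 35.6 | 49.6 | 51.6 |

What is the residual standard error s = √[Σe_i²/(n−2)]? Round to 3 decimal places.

s = 1.696

x=10: ŷ = -1.4 + 10 = 8.6; e = 8.6 − 8.6 = 0
x=15: ŷ = -1.4 + 15 = 13.6; e = 12.1 − 13.6 = -1.5
x=25: ŷ = -1.4 + 25 = 23.6; e = 24.1 − 23.6 = 0.5
x=35: ŷ = -1.4 + 35 = 33.6; e = 35.6 − 33.6 = 2
x=50: ŷ = -1.4 + 50 = 48.6; e = 49.6 − 48.6 = 1
x=55: ŷ = -1.4 + 55 = 53.6; e = 51.6 − 53.6 = -2
SSE = 0 + 2.25 + 0.25 + 4 + 1 + 4 = 11.5
s = √(11.5/4) = √2.875 ≈ 1.696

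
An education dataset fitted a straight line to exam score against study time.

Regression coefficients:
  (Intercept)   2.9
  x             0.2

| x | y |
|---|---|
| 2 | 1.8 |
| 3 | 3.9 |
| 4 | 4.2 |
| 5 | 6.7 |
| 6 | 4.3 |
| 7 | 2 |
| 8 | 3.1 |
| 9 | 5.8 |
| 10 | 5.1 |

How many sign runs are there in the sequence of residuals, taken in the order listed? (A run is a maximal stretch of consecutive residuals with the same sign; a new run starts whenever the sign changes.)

x=2: ŷ = 2.9 + 0.2·2 = 3.3; e = 1.8 − 3.3 = -1.5
x=3: ŷ = 2.9 + 0.2·3 = 3.5; e = 3.9 − 3.5 = 0.4
x=4: ŷ = 2.9 + 0.2·4 = 3.7; e = 4.2 − 3.7 = 0.5
x=5: ŷ = 2.9 + 0.2·5 = 3.9; e = 6.7 − 3.9 = 2.8
x=6: ŷ = 2.9 + 0.2·6 = 4.1; e = 4.3 − 4.1 = 0.2
x=7: ŷ = 2.9 + 0.2·7 = 4.3; e = 2 − 4.3 = -2.3
x=8: ŷ = 2.9 + 0.2·8 = 4.5; e = 3.1 − 4.5 = -1.4
x=9: ŷ = 2.9 + 0.2·9 = 4.7; e = 5.8 − 4.7 = 1.1
x=10: ŷ = 2.9 + 0.2·10 = 4.9; e = 5.1 − 4.9 = 0.2
Signs: − + + + + − − + +
Runs: −×1, +×4, −×2, +×2 → 4

4 runs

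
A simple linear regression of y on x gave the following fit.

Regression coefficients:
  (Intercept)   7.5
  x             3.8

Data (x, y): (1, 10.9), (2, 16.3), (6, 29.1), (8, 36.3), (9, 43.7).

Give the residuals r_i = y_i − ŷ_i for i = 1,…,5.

-0.4, 1.2, -1.2, -1.6, 2

x=1: ŷ = 7.5 + 3.8·1 = 11.3; r = 10.9 − 11.3 = -0.4
x=2: ŷ = 7.5 + 3.8·2 = 15.1; r = 16.3 − 15.1 = 1.2
x=6: ŷ = 7.5 + 3.8·6 = 30.3; r = 29.1 − 30.3 = -1.2
x=8: ŷ = 7.5 + 3.8·8 = 37.9; r = 36.3 − 37.9 = -1.6
x=9: ŷ = 7.5 + 3.8·9 = 41.7; r = 43.7 − 41.7 = 2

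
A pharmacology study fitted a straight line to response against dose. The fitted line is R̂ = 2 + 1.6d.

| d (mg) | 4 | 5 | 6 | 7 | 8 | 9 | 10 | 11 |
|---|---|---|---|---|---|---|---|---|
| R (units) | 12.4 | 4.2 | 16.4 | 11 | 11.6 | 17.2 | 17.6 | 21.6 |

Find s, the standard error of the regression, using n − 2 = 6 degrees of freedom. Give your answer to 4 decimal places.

d=4: R̂ = 2 + 1.6·4 = 8.4; e = 12.4 − 8.4 = 4
d=5: R̂ = 2 + 1.6·5 = 10; e = 4.2 − 10 = -5.8
d=6: R̂ = 2 + 1.6·6 = 11.6; e = 16.4 − 11.6 = 4.8
d=7: R̂ = 2 + 1.6·7 = 13.2; e = 11 − 13.2 = -2.2
d=8: R̂ = 2 + 1.6·8 = 14.8; e = 11.6 − 14.8 = -3.2
d=9: R̂ = 2 + 1.6·9 = 16.4; e = 17.2 − 16.4 = 0.8
d=10: R̂ = 2 + 1.6·10 = 18; e = 17.6 − 18 = -0.4
d=11: R̂ = 2 + 1.6·11 = 19.6; e = 21.6 − 19.6 = 2
SSE = 16 + 33.64 + 23.04 + 4.84 + 10.24 + 0.64 + 0.16 + 4 = 92.56
s = √(92.56/6) = √15.4267 ≈ 3.9277

s = 3.9277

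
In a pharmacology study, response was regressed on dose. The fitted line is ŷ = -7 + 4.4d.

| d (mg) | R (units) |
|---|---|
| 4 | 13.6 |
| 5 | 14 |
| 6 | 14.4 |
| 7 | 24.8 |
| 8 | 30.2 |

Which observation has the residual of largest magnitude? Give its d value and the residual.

d=4: ŷ = -7 + 4.4·4 = 10.6; e = 13.6 − 10.6 = 3
d=5: ŷ = -7 + 4.4·5 = 15; e = 14 − 15 = -1
d=6: ŷ = -7 + 4.4·6 = 19.4; e = 14.4 − 19.4 = -5
d=7: ŷ = -7 + 4.4·7 = 23.8; e = 24.8 − 23.8 = 1
d=8: ŷ = -7 + 4.4·8 = 28.2; e = 30.2 − 28.2 = 2
Largest |e| is 5 at d = 6, residual -5.

d = 6, e = -5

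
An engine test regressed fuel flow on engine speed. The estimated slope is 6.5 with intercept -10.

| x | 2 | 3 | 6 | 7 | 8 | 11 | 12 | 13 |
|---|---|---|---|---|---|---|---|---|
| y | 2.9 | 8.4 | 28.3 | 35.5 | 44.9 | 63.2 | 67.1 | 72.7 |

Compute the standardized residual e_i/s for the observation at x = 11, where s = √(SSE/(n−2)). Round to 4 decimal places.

x=2: ŷ = -10 + 6.5·2 = 3; e = 2.9 − 3 = -0.1
x=3: ŷ = -10 + 6.5·3 = 9.5; e = 8.4 − 9.5 = -1.1
x=6: ŷ = -10 + 6.5·6 = 29; e = 28.3 − 29 = -0.7
x=7: ŷ = -10 + 6.5·7 = 35.5; e = 35.5 − 35.5 = 0
x=8: ŷ = -10 + 6.5·8 = 42; e = 44.9 − 42 = 2.9
x=11: ŷ = -10 + 6.5·11 = 61.5; e = 63.2 − 61.5 = 1.7
x=12: ŷ = -10 + 6.5·12 = 68; e = 67.1 − 68 = -0.9
x=13: ŷ = -10 + 6.5·13 = 74.5; e = 72.7 − 74.5 = -1.8
SSE = 0.01 + 1.21 + 0.49 + 0 + 8.41 + 2.89 + 0.81 + 3.24 = 17.06
s = √(17.06/6) = 1.68622
e/s = 1.7 / 1.68622 = 1.0082

1.0082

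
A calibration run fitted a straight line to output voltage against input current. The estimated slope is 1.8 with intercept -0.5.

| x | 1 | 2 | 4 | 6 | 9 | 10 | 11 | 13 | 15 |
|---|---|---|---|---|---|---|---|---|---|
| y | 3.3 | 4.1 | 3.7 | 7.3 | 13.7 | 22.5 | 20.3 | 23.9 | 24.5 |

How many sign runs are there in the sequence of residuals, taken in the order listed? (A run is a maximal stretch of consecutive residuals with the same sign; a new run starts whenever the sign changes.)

x=1: ŷ = -0.5 + 1.8·1 = 1.3; r = 3.3 − 1.3 = 2
x=2: ŷ = -0.5 + 1.8·2 = 3.1; r = 4.1 − 3.1 = 1
x=4: ŷ = -0.5 + 1.8·4 = 6.7; r = 3.7 − 6.7 = -3
x=6: ŷ = -0.5 + 1.8·6 = 10.3; r = 7.3 − 10.3 = -3
x=9: ŷ = -0.5 + 1.8·9 = 15.7; r = 13.7 − 15.7 = -2
x=10: ŷ = -0.5 + 1.8·10 = 17.5; r = 22.5 − 17.5 = 5
x=11: ŷ = -0.5 + 1.8·11 = 19.3; r = 20.3 − 19.3 = 1
x=13: ŷ = -0.5 + 1.8·13 = 22.9; r = 23.9 − 22.9 = 1
x=15: ŷ = -0.5 + 1.8·15 = 26.5; r = 24.5 − 26.5 = -2
Signs: + + − − − + + + −
Runs: +×2, −×3, +×3, −×1 → 4

4 runs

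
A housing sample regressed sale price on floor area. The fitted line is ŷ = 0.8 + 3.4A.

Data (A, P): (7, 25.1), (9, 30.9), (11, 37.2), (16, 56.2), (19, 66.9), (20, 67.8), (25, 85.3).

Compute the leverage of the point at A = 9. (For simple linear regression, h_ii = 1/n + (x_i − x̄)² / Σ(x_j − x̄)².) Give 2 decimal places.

Ā = (7 + 9 + 11 + 16 + 19 + 20 + 25)/7 = 15.2857
Σ(A − Ā)² = 68.6531 + 39.5102 + 18.3673 + 0.510204 + 13.7959 + 22.2245 + 94.3673 = 257.429
h = 1/7 + (-6.28571)²/257.429 = 0.142857 + 0.15348 = 0.30

h = 0.30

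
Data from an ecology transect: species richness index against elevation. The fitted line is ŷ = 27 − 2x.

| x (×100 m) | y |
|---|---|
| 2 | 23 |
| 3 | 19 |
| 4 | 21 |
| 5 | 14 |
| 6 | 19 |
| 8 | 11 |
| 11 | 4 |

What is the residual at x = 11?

ŷ = 27 − 2·11 = 5
e = 4 − 5 = -1

e = -1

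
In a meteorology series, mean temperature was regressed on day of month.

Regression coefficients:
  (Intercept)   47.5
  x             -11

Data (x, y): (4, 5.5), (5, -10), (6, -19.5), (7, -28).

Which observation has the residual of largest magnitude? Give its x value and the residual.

x = 5, e = -2.5

x=4: ŷ = 47.5 − 11·4 = 3.5; e = 5.5 − 3.5 = 2
x=5: ŷ = 47.5 − 11·5 = -7.5; e = -10 − (-7.5) = -2.5
x=6: ŷ = 47.5 − 11·6 = -18.5; e = -19.5 − (-18.5) = -1
x=7: ŷ = 47.5 − 11·7 = -29.5; e = -28 − (-29.5) = 1.5
Largest |e| is 2.5 at x = 5, residual -2.5.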